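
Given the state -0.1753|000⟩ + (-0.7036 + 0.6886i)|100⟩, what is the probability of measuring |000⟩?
0.03073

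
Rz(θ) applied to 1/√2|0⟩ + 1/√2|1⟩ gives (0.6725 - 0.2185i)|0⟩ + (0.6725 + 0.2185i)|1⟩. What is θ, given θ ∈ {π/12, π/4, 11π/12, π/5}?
π/5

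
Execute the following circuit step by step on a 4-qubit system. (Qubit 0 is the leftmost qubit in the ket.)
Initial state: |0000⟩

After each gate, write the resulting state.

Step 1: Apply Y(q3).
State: i|0001⟩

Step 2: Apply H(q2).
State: (1/√2)i|0001⟩ + (1/√2)i|0011⟩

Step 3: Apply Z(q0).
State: (1/√2)i|0001⟩ + (1/√2)i|0011⟩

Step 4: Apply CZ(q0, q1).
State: (1/√2)i|0001⟩ + (1/√2)i|0011⟩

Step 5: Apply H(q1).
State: (1/2)i|0001⟩ + (1/2)i|0011⟩ + (1/2)i|0101⟩ + (1/2)i|0111⟩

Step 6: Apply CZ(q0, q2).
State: (1/2)i|0001⟩ + (1/2)i|0011⟩ + (1/2)i|0101⟩ + (1/2)i|0111⟩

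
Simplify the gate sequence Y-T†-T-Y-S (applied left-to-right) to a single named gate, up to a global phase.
S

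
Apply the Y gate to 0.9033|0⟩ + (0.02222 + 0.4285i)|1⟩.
(0.4285 - 0.02222i)|0⟩ + 0.9033i|1⟩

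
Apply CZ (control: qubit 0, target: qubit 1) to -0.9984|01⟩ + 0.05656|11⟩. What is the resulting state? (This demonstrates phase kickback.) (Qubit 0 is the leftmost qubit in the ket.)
-0.9984|01⟩ - 0.05656|11⟩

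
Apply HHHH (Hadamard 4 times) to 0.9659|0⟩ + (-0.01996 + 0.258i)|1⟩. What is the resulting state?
0.9659|0⟩ + (-0.01996 + 0.258i)|1⟩

H² = I, so an even number of Hadamards cancels: H^4 = I and the state is unchanged.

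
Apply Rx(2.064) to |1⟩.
-0.8583i|0⟩ + 0.5131|1⟩

Rx(2.064) = [[cos(θ/2), −i·sin(θ/2)], [−i·sin(θ/2), cos(θ/2)]]; θ = 2.064, cos(θ/2) ≈ 0.513103, sin(θ/2) ≈ 0.858327.
With a = amp(|0⟩) = 0 and b = amp(|1⟩) = 1:
new amp(|0⟩) = (0.513103)·a + (-0.858327i)·b = -0.8583i
new amp(|1⟩) = (-0.858327i)·a + (0.513103)·b = 0.5131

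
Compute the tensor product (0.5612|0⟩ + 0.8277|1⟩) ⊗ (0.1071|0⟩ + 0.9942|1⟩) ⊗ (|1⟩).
0.0601|001⟩ + 0.5579|011⟩ + 0.08865|101⟩ + 0.8229|111⟩

amp(|b₁b₂…⟩) = product of the factor amplitudes for bits b₁, b₂, …; only kets whose every factor amplitude is nonzero survive.
|001⟩: (0.5612)(0.1071)(1) = 0.0601
|011⟩: (0.5612)(0.9942)(1) = 0.5579
|101⟩: (0.8277)(0.1071)(1) = 0.08865
|111⟩: (0.8277)(0.9942)(1) = 0.8229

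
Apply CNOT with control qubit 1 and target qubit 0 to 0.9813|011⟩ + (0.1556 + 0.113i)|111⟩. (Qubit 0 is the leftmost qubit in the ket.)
(0.1556 + 0.113i)|011⟩ + 0.9813|111⟩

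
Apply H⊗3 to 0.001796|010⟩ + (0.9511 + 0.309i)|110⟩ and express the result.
(0.3369 + 0.1092i)|000⟩ + (0.3369 + 0.1092i)|001⟩ + (-0.3369 - 0.1092i)|010⟩ + (-0.3369 - 0.1092i)|011⟩ + (-0.3356 - 0.1092i)|100⟩ + (-0.3356 - 0.1092i)|101⟩ + (0.3356 + 0.1092i)|110⟩ + (0.3356 + 0.1092i)|111⟩

H⊗3 gives amp(|y⟩) = (1/2√2) Σ_x (−1)^(x·y) amp(|x⟩), where x·y is the number of positions in which both x and y have a 1.
|000⟩: (0.001796 + (0.9511 + 0.309i))/(2√2) = (0.3369 + 0.1092i)
|001⟩: (0.001796 + (0.9511 + 0.309i))/(2√2) = (0.3369 + 0.1092i)
|010⟩: (-0.001796 - (0.9511 + 0.309i))/(2√2) = (-0.3369 - 0.1092i)
|011⟩: (-0.001796 - (0.9511 + 0.309i))/(2√2) = (-0.3369 - 0.1092i)
|100⟩: (0.001796 - (0.9511 + 0.309i))/(2√2) = (-0.3356 - 0.1092i)
|101⟩: (0.001796 - (0.9511 + 0.309i))/(2√2) = (-0.3356 - 0.1092i)
|110⟩: (-0.001796 + (0.9511 + 0.309i))/(2√2) = (0.3356 + 0.1092i)
|111⟩: (-0.001796 + (0.9511 + 0.309i))/(2√2) = (0.3356 + 0.1092i)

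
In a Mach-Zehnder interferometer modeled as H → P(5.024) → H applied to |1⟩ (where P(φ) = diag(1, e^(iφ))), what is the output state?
(0.3467 + 0.4759i)|0⟩ + (0.6533 - 0.4759i)|1⟩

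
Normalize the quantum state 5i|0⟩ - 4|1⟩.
0.7809i|0⟩ - 0.6247|1⟩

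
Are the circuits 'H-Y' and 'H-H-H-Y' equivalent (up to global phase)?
Yes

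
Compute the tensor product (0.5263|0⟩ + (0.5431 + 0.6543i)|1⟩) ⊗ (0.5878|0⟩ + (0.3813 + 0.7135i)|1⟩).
0.3094|00⟩ + (0.2007 + 0.3755i)|01⟩ + (0.3192 + 0.3846i)|10⟩ + (-0.2598 + 0.637i)|11⟩

amp(|b₁b₂…⟩) = product of the factor amplitudes for bits b₁, b₂, …; only kets whose every factor amplitude is nonzero survive.
|00⟩: (0.5263)(0.5878) = 0.3094
|01⟩: (0.5263)(0.3813 + 0.7135i) = (0.2007 + 0.3755i)
|10⟩: (0.5431 + 0.6543i)(0.5878) = (0.3192 + 0.3846i)
|11⟩: (0.5431 + 0.6543i)(0.3813 + 0.7135i) = (-0.2598 + 0.637i)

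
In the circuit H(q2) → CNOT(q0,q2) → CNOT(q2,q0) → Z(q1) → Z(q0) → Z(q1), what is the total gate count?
6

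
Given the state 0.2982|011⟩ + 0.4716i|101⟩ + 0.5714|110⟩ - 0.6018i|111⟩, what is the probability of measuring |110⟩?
0.3265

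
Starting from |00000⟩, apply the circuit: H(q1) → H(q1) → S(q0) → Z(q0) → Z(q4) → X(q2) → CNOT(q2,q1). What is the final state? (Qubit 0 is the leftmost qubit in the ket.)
|01100⟩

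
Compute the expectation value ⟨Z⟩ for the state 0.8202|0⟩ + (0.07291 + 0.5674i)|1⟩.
0.3455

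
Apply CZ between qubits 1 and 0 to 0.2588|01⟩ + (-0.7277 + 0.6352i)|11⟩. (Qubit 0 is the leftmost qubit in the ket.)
0.2588|01⟩ + (0.7277 - 0.6352i)|11⟩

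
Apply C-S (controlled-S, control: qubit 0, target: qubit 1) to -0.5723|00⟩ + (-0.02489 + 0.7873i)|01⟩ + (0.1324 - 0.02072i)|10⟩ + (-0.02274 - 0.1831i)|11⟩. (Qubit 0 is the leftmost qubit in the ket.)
-0.5723|00⟩ + (-0.02489 + 0.7873i)|01⟩ + (0.1324 - 0.02072i)|10⟩ + (0.1831 - 0.02274i)|11⟩

C-S leaves the control-|0⟩ kets |00⟩, |01⟩ unchanged and applies S to qubit 1 on the control-|1⟩ pair (|10⟩, |11⟩).
S = [[1, 0], [0, i]].
With a = amp(|10⟩) = (0.1324 - 0.02072i) and b = amp(|11⟩) = (-0.02274 - 0.1831i):
new amp(|10⟩) = (1)·a = (0.1324 - 0.02072i)
new amp(|11⟩) = (i)·b = (0.1831 - 0.02274i)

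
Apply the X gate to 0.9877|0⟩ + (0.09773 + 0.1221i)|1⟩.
(0.09773 + 0.1221i)|0⟩ + 0.9877|1⟩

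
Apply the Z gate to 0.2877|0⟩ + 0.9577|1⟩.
0.2877|0⟩ - 0.9577|1⟩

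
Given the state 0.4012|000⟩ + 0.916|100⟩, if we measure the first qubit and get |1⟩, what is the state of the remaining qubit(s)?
|00⟩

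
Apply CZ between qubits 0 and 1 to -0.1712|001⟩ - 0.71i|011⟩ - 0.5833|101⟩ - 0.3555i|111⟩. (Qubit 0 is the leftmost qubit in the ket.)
-0.1712|001⟩ - 0.71i|011⟩ - 0.5833|101⟩ + 0.3555i|111⟩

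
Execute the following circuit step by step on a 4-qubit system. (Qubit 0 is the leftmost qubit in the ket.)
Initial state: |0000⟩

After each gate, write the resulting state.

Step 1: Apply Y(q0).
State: i|1000⟩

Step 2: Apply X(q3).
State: i|1001⟩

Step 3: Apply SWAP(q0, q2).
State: i|0011⟩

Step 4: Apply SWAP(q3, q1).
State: i|0110⟩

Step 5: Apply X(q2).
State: i|0100⟩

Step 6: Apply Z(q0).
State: i|0100⟩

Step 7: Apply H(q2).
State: (1/√2)i|0100⟩ + (1/√2)i|0110⟩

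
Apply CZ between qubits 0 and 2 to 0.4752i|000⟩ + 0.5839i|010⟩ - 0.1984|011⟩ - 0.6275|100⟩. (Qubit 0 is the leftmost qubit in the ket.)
0.4752i|000⟩ + 0.5839i|010⟩ - 0.1984|011⟩ - 0.6275|100⟩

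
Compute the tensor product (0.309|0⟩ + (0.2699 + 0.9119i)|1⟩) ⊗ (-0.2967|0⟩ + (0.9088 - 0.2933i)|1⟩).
-0.09168|00⟩ + (0.2808 - 0.09063i)|01⟩ + (-0.08008 - 0.2706i)|10⟩ + (0.5127 + 0.7496i)|11⟩

amp(|b₁b₂…⟩) = product of the factor amplitudes for bits b₁, b₂, …; only kets whose every factor amplitude is nonzero survive.
|00⟩: (0.309)(-0.2967) = -0.09168
|01⟩: (0.309)(0.9088 - 0.2933i) = (0.2808 - 0.09063i)
|10⟩: (0.2699 + 0.9119i)(-0.2967) = (-0.08008 - 0.2706i)
|11⟩: (0.2699 + 0.9119i)(0.9088 - 0.2933i) = (0.5127 + 0.7496i)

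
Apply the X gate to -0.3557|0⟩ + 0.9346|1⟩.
0.9346|0⟩ - 0.3557|1⟩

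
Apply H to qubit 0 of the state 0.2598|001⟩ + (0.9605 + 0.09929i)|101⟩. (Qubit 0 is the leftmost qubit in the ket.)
(0.8629 + 0.07021i)|001⟩ + (-0.4955 - 0.07021i)|101⟩

H on qubit 0 mixes each pair of kets that differ only in qubit 0: amplitudes (a, b) of (|…0…⟩, |…1…⟩) become ((a + b)/√2, (a − b)/√2). Kets absent from the input have amplitude 0.
(|001⟩, |101⟩): (a, b) = (0.2598, (0.9605 + 0.09929i)) → ((0.8629 + 0.07021i), (-0.4955 - 0.07021i))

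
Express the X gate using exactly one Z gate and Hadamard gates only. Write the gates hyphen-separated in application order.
H-Z-H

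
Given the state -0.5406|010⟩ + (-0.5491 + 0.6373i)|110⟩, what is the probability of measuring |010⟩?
0.2922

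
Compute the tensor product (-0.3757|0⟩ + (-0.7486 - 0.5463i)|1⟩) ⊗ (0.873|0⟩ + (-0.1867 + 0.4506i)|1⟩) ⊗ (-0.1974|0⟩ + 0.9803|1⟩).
0.06474|000⟩ - 0.3215|001⟩ + (-0.01385 + 0.03342i)|010⟩ + (0.06876 - 0.166i)|011⟩ + (0.129 + 0.09414i)|100⟩ + (-0.6407 - 0.4675i)|101⟩ + (-0.07618 + 0.04645i)|110⟩ + (0.3783 - 0.2307i)|111⟩

amp(|b₁b₂…⟩) = product of the factor amplitudes for bits b₁, b₂, …; only kets whose every factor amplitude is nonzero survive.
|000⟩: (-0.3757)(0.873)(-0.1974) = 0.06474
|001⟩: (-0.3757)(0.873)(0.9803) = -0.3215
|010⟩: (-0.3757)(-0.1867 + 0.4506i)(-0.1974) = (-0.01385 + 0.03342i)
|011⟩: (-0.3757)(-0.1867 + 0.4506i)(0.9803) = (0.06876 - 0.166i)
|100⟩: (-0.7486 - 0.5463i)(0.873)(-0.1974) = (0.129 + 0.09414i)
|101⟩: (-0.7486 - 0.5463i)(0.873)(0.9803) = (-0.6407 - 0.4675i)
|110⟩: (-0.7486 - 0.5463i)(-0.1867 + 0.4506i)(-0.1974) = (-0.07618 + 0.04645i)
|111⟩: (-0.7486 - 0.5463i)(-0.1867 + 0.4506i)(0.9803) = (0.3783 - 0.2307i)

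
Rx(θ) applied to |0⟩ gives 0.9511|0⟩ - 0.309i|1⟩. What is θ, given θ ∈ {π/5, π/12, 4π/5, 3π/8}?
π/5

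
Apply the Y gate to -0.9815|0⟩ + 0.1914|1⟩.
-0.1914i|0⟩ - 0.9815i|1⟩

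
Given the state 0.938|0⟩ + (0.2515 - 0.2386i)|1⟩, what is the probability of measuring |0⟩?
0.8798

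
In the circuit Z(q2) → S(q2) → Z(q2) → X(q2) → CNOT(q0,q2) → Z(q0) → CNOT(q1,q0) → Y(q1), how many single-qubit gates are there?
6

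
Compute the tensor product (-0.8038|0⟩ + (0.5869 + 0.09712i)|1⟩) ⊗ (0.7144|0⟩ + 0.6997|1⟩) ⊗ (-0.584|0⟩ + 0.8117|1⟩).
0.3354|000⟩ - 0.4661|001⟩ + 0.3285|010⟩ - 0.4565|011⟩ + (-0.2449 - 0.04052i)|100⟩ + (0.3403 + 0.05632i)|101⟩ + (-0.2398 - 0.03969i)|110⟩ + (0.3333 + 0.05516i)|111⟩

amp(|b₁b₂…⟩) = product of the factor amplitudes for bits b₁, b₂, …; only kets whose every factor amplitude is nonzero survive.
|000⟩: (-0.8038)(0.7144)(-0.584) = 0.3354
|001⟩: (-0.8038)(0.7144)(0.8117) = -0.4661
|010⟩: (-0.8038)(0.6997)(-0.584) = 0.3285
|011⟩: (-0.8038)(0.6997)(0.8117) = -0.4565
|100⟩: (0.5869 + 0.09712i)(0.7144)(-0.584) = (-0.2449 - 0.04052i)
|101⟩: (0.5869 + 0.09712i)(0.7144)(0.8117) = (0.3403 + 0.05632i)
|110⟩: (0.5869 + 0.09712i)(0.6997)(-0.584) = (-0.2398 - 0.03969i)
|111⟩: (0.5869 + 0.09712i)(0.6997)(0.8117) = (0.3333 + 0.05516i)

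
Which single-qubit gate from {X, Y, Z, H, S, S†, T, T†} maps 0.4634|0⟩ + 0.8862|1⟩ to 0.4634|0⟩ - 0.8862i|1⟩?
S†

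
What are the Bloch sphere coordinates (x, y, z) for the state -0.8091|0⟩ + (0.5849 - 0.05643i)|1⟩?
(-0.9465, 0.09132, 0.3094)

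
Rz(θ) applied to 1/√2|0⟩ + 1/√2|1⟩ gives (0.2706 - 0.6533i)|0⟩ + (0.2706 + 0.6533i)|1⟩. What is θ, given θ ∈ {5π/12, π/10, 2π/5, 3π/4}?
3π/4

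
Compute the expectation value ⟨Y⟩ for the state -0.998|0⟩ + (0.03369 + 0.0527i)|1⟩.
-0.1052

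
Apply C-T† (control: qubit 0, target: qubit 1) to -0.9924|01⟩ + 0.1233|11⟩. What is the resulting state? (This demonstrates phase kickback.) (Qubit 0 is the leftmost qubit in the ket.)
-0.9924|01⟩ + (0.08719 - 0.08719i)|11⟩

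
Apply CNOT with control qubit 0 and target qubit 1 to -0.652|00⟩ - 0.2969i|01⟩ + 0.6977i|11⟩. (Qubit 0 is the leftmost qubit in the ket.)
-0.652|00⟩ - 0.2969i|01⟩ + 0.6977i|10⟩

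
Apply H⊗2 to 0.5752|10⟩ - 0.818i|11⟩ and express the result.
(0.2876 - 0.409i)|00⟩ + (0.2876 + 0.409i)|01⟩ + (-0.2876 + 0.409i)|10⟩ + (-0.2876 - 0.409i)|11⟩

H⊗2 gives amp(|y⟩) = (1/2) Σ_x (−1)^(x·y) amp(|x⟩), where x·y is the number of positions in which both x and y have a 1.
|00⟩: (0.5752 - 0.818i)/2 = (0.2876 - 0.409i)
|01⟩: (0.5752 + 0.818i)/2 = (0.2876 + 0.409i)
|10⟩: (-0.5752 + 0.818i)/2 = (-0.2876 + 0.409i)
|11⟩: (-0.5752 - 0.818i)/2 = (-0.2876 - 0.409i)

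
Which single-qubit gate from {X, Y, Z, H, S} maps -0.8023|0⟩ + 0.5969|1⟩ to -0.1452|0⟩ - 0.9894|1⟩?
H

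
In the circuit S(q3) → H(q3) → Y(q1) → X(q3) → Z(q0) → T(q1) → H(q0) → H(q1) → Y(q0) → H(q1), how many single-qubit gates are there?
10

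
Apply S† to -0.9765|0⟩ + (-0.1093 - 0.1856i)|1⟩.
-0.9765|0⟩ + (-0.1856 + 0.1093i)|1⟩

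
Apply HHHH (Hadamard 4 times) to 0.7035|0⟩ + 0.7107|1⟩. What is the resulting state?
0.7035|0⟩ + 0.7107|1⟩

H² = I, so an even number of Hadamards cancels: H^4 = I and the state is unchanged.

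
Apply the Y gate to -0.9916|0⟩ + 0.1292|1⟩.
-0.1292i|0⟩ - 0.9916i|1⟩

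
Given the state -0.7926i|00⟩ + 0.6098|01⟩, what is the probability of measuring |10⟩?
0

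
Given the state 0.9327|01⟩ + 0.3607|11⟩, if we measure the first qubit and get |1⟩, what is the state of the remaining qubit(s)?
|1⟩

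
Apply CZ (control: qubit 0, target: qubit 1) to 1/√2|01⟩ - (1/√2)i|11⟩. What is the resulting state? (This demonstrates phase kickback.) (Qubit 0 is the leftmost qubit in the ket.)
1/√2|01⟩ + (1/√2)i|11⟩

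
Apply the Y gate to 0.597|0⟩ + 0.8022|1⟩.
-0.8022i|0⟩ + 0.597i|1⟩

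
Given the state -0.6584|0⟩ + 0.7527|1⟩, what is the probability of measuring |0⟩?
0.4335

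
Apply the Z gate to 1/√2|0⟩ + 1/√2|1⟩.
1/√2|0⟩ - 1/√2|1⟩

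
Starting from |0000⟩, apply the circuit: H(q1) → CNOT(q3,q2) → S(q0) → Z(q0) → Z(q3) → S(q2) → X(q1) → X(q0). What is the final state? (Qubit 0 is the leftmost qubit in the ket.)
1/√2|1000⟩ + 1/√2|1100⟩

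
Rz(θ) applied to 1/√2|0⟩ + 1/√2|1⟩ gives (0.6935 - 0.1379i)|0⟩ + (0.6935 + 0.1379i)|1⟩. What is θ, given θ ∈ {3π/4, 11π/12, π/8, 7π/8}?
π/8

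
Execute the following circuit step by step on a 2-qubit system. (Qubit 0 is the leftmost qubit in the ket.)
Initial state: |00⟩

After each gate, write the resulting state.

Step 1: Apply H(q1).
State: 1/√2|00⟩ + 1/√2|01⟩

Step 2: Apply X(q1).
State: 1/√2|00⟩ + 1/√2|01⟩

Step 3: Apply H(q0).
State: 1/2|00⟩ + 1/2|01⟩ + 1/2|10⟩ + 1/2|11⟩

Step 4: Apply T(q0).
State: 1/2|00⟩ + 1/2|01⟩ + (1/√8 + (1/√8)i)|10⟩ + (1/√8 + (1/√8)i)|11⟩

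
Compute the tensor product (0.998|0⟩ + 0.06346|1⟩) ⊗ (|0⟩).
0.998|00⟩ + 0.06346|10⟩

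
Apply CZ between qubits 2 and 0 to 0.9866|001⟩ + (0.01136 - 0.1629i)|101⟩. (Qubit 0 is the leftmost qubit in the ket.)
0.9866|001⟩ + (-0.01136 + 0.1629i)|101⟩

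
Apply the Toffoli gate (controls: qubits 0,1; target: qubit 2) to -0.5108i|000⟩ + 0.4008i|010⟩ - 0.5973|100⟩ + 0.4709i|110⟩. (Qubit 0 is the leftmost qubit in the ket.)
-0.5108i|000⟩ + 0.4008i|010⟩ - 0.5973|100⟩ + 0.4709i|111⟩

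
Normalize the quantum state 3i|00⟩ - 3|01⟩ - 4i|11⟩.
0.5145i|00⟩ - 0.5145|01⟩ - 0.686i|11⟩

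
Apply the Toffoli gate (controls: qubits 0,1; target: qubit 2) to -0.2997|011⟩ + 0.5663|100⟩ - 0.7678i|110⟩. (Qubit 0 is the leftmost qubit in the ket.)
-0.2997|011⟩ + 0.5663|100⟩ - 0.7678i|111⟩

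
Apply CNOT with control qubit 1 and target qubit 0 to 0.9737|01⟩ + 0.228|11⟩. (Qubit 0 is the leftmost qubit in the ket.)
0.228|01⟩ + 0.9737|11⟩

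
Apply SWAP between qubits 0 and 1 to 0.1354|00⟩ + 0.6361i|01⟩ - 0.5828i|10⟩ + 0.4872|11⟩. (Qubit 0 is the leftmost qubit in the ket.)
0.1354|00⟩ - 0.5828i|01⟩ + 0.6361i|10⟩ + 0.4872|11⟩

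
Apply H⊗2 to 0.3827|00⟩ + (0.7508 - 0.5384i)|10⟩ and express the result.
(0.5668 - 0.2692i)|00⟩ + (0.5668 - 0.2692i)|01⟩ + (-0.1841 + 0.2692i)|10⟩ + (-0.1841 + 0.2692i)|11⟩

H⊗2 gives amp(|y⟩) = (1/2) Σ_x (−1)^(x·y) amp(|x⟩), where x·y is the number of positions in which both x and y have a 1.
|00⟩: (0.3827 + (0.7508 - 0.5384i))/2 = (0.5668 - 0.2692i)
|01⟩: (0.3827 + (0.7508 - 0.5384i))/2 = (0.5668 - 0.2692i)
|10⟩: (0.3827 - (0.7508 - 0.5384i))/2 = (-0.1841 + 0.2692i)
|11⟩: (0.3827 - (0.7508 - 0.5384i))/2 = (-0.1841 + 0.2692i)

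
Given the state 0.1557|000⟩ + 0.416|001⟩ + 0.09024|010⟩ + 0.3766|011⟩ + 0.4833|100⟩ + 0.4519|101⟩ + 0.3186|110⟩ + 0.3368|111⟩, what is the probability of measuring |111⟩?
0.1134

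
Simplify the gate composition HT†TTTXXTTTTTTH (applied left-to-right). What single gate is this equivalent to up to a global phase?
I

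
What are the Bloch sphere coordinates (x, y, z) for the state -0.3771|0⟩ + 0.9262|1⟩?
(-0.6985, 0, -0.7156)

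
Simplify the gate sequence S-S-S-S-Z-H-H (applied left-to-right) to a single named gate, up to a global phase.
Z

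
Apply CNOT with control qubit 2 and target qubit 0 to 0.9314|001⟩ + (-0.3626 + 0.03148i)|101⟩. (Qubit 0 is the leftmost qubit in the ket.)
(-0.3626 + 0.03148i)|001⟩ + 0.9314|101⟩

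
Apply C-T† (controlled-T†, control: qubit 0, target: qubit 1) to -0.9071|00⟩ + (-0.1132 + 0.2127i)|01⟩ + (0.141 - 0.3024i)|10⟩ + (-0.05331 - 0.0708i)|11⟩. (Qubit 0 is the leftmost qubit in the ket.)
-0.9071|00⟩ + (-0.1132 + 0.2127i)|01⟩ + (0.141 - 0.3024i)|10⟩ + (-0.08776 - 0.01237i)|11⟩

C-T† leaves the control-|0⟩ kets |00⟩, |01⟩ unchanged and applies T† to qubit 1 on the control-|1⟩ pair (|10⟩, |11⟩).
T† = [[1, 0], [0, (1/√2 - (1/√2)i)]].
With a = amp(|10⟩) = (0.141 - 0.3024i) and b = amp(|11⟩) = (-0.05331 - 0.0708i):
new amp(|10⟩) = (1)·a = (0.141 - 0.3024i)
new amp(|11⟩) = (1/√2 - (1/√2)i)·b = (-0.08776 - 0.01237i)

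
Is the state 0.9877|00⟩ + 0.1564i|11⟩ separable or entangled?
Entangled

Writing the state as a|00⟩ + b|01⟩ + c|10⟩ + d|11⟩, it is a product state iff ad − bc = 0.
Here (a, b, c, d) = (0.9877, 0, 0, 0.1564i): ad − bc = (0.9877)(0.1564i) − (0)(0) = 0.1545i ≠ 0, so the state is entangled.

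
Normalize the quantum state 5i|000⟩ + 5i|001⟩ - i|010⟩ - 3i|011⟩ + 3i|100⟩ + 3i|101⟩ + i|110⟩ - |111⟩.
0.559i|000⟩ + 0.559i|001⟩ - 0.1118i|010⟩ - 0.3354i|011⟩ + 0.3354i|100⟩ + 0.3354i|101⟩ + 0.1118i|110⟩ - 0.1118|111⟩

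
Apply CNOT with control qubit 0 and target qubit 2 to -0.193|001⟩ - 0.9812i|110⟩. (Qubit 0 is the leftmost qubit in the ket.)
-0.193|001⟩ - 0.9812i|111⟩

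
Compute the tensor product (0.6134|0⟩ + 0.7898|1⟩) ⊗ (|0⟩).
0.6134|00⟩ + 0.7898|10⟩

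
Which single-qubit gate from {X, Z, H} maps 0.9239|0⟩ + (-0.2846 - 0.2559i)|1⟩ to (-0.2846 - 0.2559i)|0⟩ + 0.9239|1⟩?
X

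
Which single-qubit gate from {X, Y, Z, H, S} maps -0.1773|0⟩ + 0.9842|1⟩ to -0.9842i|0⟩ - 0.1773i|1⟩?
Y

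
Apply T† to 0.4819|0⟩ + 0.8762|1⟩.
0.4819|0⟩ + (0.6196 - 0.6196i)|1⟩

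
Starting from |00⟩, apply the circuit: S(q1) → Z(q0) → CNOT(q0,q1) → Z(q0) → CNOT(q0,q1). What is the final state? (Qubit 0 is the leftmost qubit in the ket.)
|00⟩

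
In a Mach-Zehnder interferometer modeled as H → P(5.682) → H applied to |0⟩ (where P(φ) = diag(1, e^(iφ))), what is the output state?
(0.9123 - 0.2828i)|0⟩ + (0.08767 + 0.2828i)|1⟩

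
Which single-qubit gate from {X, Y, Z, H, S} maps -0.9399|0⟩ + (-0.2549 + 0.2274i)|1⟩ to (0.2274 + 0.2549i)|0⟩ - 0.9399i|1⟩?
Y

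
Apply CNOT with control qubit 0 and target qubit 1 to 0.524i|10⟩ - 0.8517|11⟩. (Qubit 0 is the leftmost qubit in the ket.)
-0.8517|10⟩ + 0.524i|11⟩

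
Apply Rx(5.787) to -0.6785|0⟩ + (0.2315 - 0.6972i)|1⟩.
(0.4865 - 0.05685i)|0⟩ + (-0.2244 + 0.8425i)|1⟩

Rx(5.787) = [[cos(θ/2), −i·sin(θ/2)], [−i·sin(θ/2), cos(θ/2)]]; θ = 5.787, cos(θ/2) ≈ -0.969383, sin(θ/2) ≈ 0.245555.
With a = amp(|0⟩) = -0.6785 and b = amp(|1⟩) = (0.2315 - 0.6972i):
new amp(|0⟩) = (-0.969383)·a + (-0.245555i)·b = (0.4865 - 0.05685i)
new amp(|1⟩) = (-0.245555i)·a + (-0.969383)·b = (-0.2244 + 0.8425i)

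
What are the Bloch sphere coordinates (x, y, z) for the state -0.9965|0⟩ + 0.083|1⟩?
(-0.1654, 0, 0.9861)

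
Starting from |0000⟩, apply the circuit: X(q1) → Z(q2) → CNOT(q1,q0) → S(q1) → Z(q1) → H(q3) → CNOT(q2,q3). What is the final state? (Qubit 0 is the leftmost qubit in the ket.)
-(1/√2)i|1100⟩ - (1/√2)i|1101⟩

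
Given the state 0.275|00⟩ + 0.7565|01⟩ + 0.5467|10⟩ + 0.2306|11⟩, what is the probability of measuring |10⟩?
0.2989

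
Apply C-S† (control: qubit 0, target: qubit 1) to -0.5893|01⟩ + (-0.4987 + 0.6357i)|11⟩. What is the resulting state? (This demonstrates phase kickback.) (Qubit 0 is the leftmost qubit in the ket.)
-0.5893|01⟩ + (0.6357 + 0.4987i)|11⟩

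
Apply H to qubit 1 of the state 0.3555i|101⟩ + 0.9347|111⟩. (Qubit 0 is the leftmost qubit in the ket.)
(0.6609 + 0.2514i)|101⟩ + (-0.6609 + 0.2514i)|111⟩

H on qubit 1 mixes each pair of kets that differ only in qubit 1: amplitudes (a, b) of (|…0…⟩, |…1…⟩) become ((a + b)/√2, (a − b)/√2). Kets absent from the input have amplitude 0.
(|101⟩, |111⟩): (a, b) = (0.3555i, 0.9347) → ((0.6609 + 0.2514i), (-0.6609 + 0.2514i))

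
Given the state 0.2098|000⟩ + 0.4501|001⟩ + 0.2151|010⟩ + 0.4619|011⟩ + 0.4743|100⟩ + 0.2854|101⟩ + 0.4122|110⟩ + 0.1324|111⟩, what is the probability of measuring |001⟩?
0.2026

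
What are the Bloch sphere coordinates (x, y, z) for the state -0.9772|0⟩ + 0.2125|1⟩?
(-0.4153, 0, 0.9098)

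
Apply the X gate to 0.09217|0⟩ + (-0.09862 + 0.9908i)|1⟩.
(-0.09862 + 0.9908i)|0⟩ + 0.09217|1⟩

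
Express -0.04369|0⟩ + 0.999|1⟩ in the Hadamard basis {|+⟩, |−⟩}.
0.6755|+⟩ - 0.7373|−⟩

With |ψ⟩ = α|0⟩ + β|1⟩, the Hadamard-basis coefficients are ⟨+|ψ⟩ = (α + β)/√2 and ⟨−|ψ⟩ = (α − β)/√2.
Here α = -0.04369, β = 0.999: (α + β)/√2 = 0.6755, (α − β)/√2 = -0.7373.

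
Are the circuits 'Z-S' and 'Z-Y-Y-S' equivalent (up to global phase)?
Yes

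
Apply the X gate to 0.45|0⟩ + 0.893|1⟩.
0.893|0⟩ + 0.45|1⟩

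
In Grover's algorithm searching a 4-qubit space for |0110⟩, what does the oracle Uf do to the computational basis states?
Uf|x⟩ = -|x⟩ if x = 0110, else |x⟩ (phase flip on target)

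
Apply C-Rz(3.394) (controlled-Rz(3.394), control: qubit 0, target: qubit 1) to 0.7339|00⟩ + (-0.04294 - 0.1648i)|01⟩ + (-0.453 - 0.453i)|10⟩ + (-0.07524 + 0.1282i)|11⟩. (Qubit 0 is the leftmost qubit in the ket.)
0.7339|00⟩ + (-0.04294 - 0.1648i)|01⟩ + (-0.3924 + 0.5064i)|10⟩ + (-0.1177 - 0.09078i)|11⟩

C-Rz(3.394) leaves the control-|0⟩ kets |00⟩, |01⟩ unchanged and applies Rz(3.394) to qubit 1 on the control-|1⟩ pair (|10⟩, |11⟩).
Rz(3.394) = [[e^(−iθ/2), 0], [0, e^(iθ/2)]] with e^(±iθ/2) = cos(θ/2) ± i·sin(θ/2); θ = 3.394, cos(θ/2) ≈ -0.125869, sin(θ/2) ≈ 0.992047.
With a = amp(|10⟩) = (-0.453 - 0.453i) and b = amp(|11⟩) = (-0.07524 + 0.1282i):
new amp(|10⟩) = (-0.125869 - 0.992047i)·a = (-0.3924 + 0.5064i)
new amp(|11⟩) = (-0.125869 + 0.992047i)·b = (-0.1177 - 0.09078i)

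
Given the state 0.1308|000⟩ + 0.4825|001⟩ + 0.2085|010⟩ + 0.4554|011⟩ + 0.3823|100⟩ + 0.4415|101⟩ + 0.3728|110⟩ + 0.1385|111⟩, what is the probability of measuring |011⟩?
0.2074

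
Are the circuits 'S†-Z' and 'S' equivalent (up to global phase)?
Yes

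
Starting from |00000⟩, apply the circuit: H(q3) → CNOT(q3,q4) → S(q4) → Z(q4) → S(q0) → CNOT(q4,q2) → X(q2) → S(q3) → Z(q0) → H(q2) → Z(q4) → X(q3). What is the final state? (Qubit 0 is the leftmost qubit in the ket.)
-1/2|00001⟩ + 1/2|00010⟩ - 1/2|00101⟩ - 1/2|00110⟩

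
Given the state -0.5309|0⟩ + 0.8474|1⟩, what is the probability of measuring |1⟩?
0.7181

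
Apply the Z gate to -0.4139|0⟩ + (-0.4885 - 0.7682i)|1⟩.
-0.4139|0⟩ + (0.4885 + 0.7682i)|1⟩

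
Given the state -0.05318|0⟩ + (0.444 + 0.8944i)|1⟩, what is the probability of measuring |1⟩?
0.9971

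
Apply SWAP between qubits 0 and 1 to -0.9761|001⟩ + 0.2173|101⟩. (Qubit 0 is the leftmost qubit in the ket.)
-0.9761|001⟩ + 0.2173|011⟩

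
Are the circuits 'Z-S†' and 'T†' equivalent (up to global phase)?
No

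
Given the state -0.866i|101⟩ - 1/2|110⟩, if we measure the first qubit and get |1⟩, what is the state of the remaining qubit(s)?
-0.866i|01⟩ - 0.5|10⟩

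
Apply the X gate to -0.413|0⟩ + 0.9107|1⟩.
0.9107|0⟩ - 0.413|1⟩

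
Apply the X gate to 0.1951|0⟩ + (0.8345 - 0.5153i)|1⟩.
(0.8345 - 0.5153i)|0⟩ + 0.1951|1⟩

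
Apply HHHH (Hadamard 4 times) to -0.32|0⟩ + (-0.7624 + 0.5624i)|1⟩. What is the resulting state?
-0.32|0⟩ + (-0.7624 + 0.5624i)|1⟩

H² = I, so an even number of Hadamards cancels: H^4 = I and the state is unchanged.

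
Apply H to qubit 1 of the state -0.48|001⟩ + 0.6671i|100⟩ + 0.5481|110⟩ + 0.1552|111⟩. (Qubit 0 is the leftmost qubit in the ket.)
-0.3394|001⟩ - 0.3394|011⟩ + (0.3876 + 0.4717i)|100⟩ + 0.1097|101⟩ + (-0.3876 + 0.4717i)|110⟩ - 0.1097|111⟩

H on qubit 1 mixes each pair of kets that differ only in qubit 1: amplitudes (a, b) of (|…0…⟩, |…1…⟩) become ((a + b)/√2, (a − b)/√2). Kets absent from the input have amplitude 0.
(|001⟩, |011⟩): (a, b) = (-0.48, 0) → (-0.3394, -0.3394)
(|100⟩, |110⟩): (a, b) = (0.6671i, 0.5481) → ((0.3876 + 0.4717i), (-0.3876 + 0.4717i))
(|101⟩, |111⟩): (a, b) = (0, 0.1552) → (0.1097, -0.1097)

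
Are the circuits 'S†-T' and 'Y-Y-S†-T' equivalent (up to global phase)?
Yes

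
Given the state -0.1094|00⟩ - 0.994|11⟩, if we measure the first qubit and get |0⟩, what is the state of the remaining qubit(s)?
-|0⟩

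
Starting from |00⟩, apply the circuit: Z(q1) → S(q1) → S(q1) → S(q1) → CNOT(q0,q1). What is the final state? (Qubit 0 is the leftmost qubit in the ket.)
|00⟩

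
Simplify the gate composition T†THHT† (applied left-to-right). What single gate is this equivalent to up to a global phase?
T†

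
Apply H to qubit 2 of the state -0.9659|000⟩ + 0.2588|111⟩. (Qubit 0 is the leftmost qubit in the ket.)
-0.683|000⟩ - 0.683|001⟩ + 0.183|110⟩ - 0.183|111⟩

H on qubit 2 mixes each pair of kets that differ only in qubit 2: amplitudes (a, b) of (|…0…⟩, |…1…⟩) become ((a + b)/√2, (a − b)/√2). Kets absent from the input have amplitude 0.
(|000⟩, |001⟩): (a, b) = (-0.9659, 0) → (-0.683, -0.683)
(|110⟩, |111⟩): (a, b) = (0, 0.2588) → (0.183, -0.183)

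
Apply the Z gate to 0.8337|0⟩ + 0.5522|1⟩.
0.8337|0⟩ - 0.5522|1⟩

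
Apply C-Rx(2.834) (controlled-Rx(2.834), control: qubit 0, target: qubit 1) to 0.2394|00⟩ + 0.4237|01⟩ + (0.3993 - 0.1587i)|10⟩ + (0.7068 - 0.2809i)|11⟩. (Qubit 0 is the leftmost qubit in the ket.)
0.2394|00⟩ + 0.4237|01⟩ + (-0.2164 - 0.7228i)|10⟩ + (-0.04855 - 0.4376i)|11⟩

C-Rx(2.834) leaves the control-|0⟩ kets |00⟩, |01⟩ unchanged and applies Rx(2.834) to qubit 1 on the control-|1⟩ pair (|10⟩, |11⟩).
Rx(2.834) = [[cos(θ/2), −i·sin(θ/2)], [−i·sin(θ/2), cos(θ/2)]]; θ = 2.834, cos(θ/2) ≈ 0.153191, sin(θ/2) ≈ 0.988197.
With a = amp(|10⟩) = (0.3993 - 0.1587i) and b = amp(|11⟩) = (0.7068 - 0.2809i):
new amp(|10⟩) = (0.153191)·a + (-0.988197i)·b = (-0.2164 - 0.7228i)
new amp(|11⟩) = (-0.988197i)·a + (0.153191)·b = (-0.04855 - 0.4376i)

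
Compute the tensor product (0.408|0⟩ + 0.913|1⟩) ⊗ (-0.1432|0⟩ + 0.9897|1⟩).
-0.05843|00⟩ + 0.4038|01⟩ - 0.1307|10⟩ + 0.9036|11⟩

amp(|b₁b₂…⟩) = product of the factor amplitudes for bits b₁, b₂, …; only kets whose every factor amplitude is nonzero survive.
|00⟩: (0.408)(-0.1432) = -0.05843
|01⟩: (0.408)(0.9897) = 0.4038
|10⟩: (0.913)(-0.1432) = -0.1307
|11⟩: (0.913)(0.9897) = 0.9036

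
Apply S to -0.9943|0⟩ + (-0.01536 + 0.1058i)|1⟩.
-0.9943|0⟩ + (-0.1058 - 0.01536i)|1⟩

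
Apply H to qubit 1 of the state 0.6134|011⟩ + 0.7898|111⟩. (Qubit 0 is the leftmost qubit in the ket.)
0.4337|001⟩ - 0.4337|011⟩ + 0.5585|101⟩ - 0.5585|111⟩

H on qubit 1 mixes each pair of kets that differ only in qubit 1: amplitudes (a, b) of (|…0…⟩, |…1…⟩) become ((a + b)/√2, (a − b)/√2). Kets absent from the input have amplitude 0.
(|001⟩, |011⟩): (a, b) = (0, 0.6134) → (0.4337, -0.4337)
(|101⟩, |111⟩): (a, b) = (0, 0.7898) → (0.5585, -0.5585)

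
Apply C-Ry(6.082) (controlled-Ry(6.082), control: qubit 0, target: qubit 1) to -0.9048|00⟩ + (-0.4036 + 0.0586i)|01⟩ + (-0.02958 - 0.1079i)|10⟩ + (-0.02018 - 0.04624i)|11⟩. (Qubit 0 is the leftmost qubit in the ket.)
-0.9048|00⟩ + (-0.4036 + 0.0586i)|01⟩ + (0.03146 + 0.112i)|10⟩ + (0.01711 + 0.03517i)|11⟩

C-Ry(6.082) leaves the control-|0⟩ kets |00⟩, |01⟩ unchanged and applies Ry(6.082) to qubit 1 on the control-|1⟩ pair (|10⟩, |11⟩).
Ry(6.082) = [[cos(θ/2), −sin(θ/2)], [sin(θ/2), cos(θ/2)]]; θ = 6.082, cos(θ/2) ≈ -0.994945, sin(θ/2) ≈ 0.100423.
With a = amp(|10⟩) = (-0.02958 - 0.1079i) and b = amp(|11⟩) = (-0.02018 - 0.04624i):
new amp(|10⟩) = (-0.994945)·a + (-0.100423)·b = (0.03146 + 0.112i)
new amp(|11⟩) = (0.100423)·a + (-0.994945)·b = (0.01711 + 0.03517i)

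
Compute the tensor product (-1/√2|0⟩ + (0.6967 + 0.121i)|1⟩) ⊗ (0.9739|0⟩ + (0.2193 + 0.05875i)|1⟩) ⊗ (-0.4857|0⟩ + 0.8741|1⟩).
0.3345|000⟩ - 0.602|001⟩ + (0.07532 + 0.02018i)|010⟩ + (-0.1355 - 0.03631i)|011⟩ + (-0.3296 - 0.05724i)|100⟩ + (0.5931 + 0.103i)|101⟩ + (-0.07076 - 0.03277i)|110⟩ + (0.1273 + 0.05897i)|111⟩

amp(|b₁b₂…⟩) = product of the factor amplitudes for bits b₁, b₂, …; only kets whose every factor amplitude is nonzero survive.
|000⟩: (-1/√2)(0.9739)(-0.4857) = 0.3345
|001⟩: (-1/√2)(0.9739)(0.8741) = -0.602
|010⟩: (-1/√2)(0.2193 + 0.05875i)(-0.4857) = (0.07532 + 0.02018i)
|011⟩: (-1/√2)(0.2193 + 0.05875i)(0.8741) = (-0.1355 - 0.03631i)
|100⟩: (0.6967 + 0.121i)(0.9739)(-0.4857) = (-0.3296 - 0.05724i)
|101⟩: (0.6967 + 0.121i)(0.9739)(0.8741) = (0.5931 + 0.103i)
|110⟩: (0.6967 + 0.121i)(0.2193 + 0.05875i)(-0.4857) = (-0.07076 - 0.03277i)
|111⟩: (0.6967 + 0.121i)(0.2193 + 0.05875i)(0.8741) = (0.1273 + 0.05897i)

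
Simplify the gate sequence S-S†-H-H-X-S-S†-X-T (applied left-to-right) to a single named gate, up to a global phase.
T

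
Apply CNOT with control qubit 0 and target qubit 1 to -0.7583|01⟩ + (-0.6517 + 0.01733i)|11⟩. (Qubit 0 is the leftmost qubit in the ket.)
-0.7583|01⟩ + (-0.6517 + 0.01733i)|10⟩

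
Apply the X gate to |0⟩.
|1⟩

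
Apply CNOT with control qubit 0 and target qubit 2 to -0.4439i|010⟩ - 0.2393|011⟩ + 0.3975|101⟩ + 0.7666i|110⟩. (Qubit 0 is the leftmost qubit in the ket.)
-0.4439i|010⟩ - 0.2393|011⟩ + 0.3975|100⟩ + 0.7666i|111⟩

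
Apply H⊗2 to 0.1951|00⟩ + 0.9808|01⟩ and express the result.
0.588|00⟩ - 0.3929|01⟩ + 0.588|10⟩ - 0.3929|11⟩

H⊗2 gives amp(|y⟩) = (1/2) Σ_x (−1)^(x·y) amp(|x⟩), where x·y is the number of positions in which both x and y have a 1.
|00⟩: (0.1951 + 0.9808)/2 = 0.588
|01⟩: (0.1951 - 0.9808)/2 = -0.3929
|10⟩: (0.1951 + 0.9808)/2 = 0.588
|11⟩: (0.1951 - 0.9808)/2 = -0.3929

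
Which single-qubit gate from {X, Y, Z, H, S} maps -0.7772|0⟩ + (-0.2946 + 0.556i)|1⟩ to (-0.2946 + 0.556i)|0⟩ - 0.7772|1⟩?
X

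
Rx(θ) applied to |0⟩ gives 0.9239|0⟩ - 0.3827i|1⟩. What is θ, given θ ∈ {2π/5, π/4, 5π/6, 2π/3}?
π/4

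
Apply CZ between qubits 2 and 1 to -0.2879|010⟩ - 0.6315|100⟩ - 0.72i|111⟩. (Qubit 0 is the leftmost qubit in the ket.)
-0.2879|010⟩ - 0.6315|100⟩ + 0.72i|111⟩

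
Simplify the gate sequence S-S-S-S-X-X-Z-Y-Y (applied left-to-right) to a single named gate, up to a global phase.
Z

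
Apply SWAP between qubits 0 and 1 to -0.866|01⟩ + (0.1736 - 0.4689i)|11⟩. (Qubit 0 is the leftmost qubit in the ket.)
-0.866|10⟩ + (0.1736 - 0.4689i)|11⟩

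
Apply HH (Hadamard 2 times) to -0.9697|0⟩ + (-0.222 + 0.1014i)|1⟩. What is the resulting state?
-0.9697|0⟩ + (-0.222 + 0.1014i)|1⟩

H² = I, so an even number of Hadamards cancels: H^2 = I and the state is unchanged.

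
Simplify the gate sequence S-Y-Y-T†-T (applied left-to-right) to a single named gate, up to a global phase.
S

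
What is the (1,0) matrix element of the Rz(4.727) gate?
0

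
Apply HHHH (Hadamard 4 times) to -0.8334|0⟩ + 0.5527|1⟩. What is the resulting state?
-0.8334|0⟩ + 0.5527|1⟩

H² = I, so an even number of Hadamards cancels: H^4 = I and the state is unchanged.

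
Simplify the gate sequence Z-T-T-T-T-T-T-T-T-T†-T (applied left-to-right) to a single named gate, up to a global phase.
Z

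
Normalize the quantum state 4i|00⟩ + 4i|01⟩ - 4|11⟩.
(1/√3)i|00⟩ + (1/√3)i|01⟩ - 1/√3|11⟩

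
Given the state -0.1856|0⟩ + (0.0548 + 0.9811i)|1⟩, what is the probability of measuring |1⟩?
0.9656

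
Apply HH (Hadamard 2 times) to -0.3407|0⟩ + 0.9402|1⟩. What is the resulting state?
-0.3407|0⟩ + 0.9402|1⟩

H² = I, so an even number of Hadamards cancels: H^2 = I and the state is unchanged.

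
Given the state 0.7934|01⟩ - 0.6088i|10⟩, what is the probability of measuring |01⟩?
0.6295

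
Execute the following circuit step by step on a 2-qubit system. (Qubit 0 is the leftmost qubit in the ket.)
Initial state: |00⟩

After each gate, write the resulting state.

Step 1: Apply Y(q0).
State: i|10⟩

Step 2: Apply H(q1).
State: (1/√2)i|10⟩ + (1/√2)i|11⟩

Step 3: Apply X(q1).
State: (1/√2)i|10⟩ + (1/√2)i|11⟩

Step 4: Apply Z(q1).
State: (1/√2)i|10⟩ - (1/√2)i|11⟩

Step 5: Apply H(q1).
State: i|11⟩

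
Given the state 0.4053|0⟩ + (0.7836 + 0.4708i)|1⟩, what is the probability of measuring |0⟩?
0.1643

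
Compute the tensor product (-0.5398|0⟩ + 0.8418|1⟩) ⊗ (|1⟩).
-0.5398|01⟩ + 0.8418|11⟩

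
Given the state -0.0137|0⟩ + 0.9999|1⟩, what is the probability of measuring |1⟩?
0.9998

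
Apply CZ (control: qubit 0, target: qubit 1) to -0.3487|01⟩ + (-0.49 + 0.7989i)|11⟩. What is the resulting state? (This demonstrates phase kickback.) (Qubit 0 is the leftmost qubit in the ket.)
-0.3487|01⟩ + (0.49 - 0.7989i)|11⟩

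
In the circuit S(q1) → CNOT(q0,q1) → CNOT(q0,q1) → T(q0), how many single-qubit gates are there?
2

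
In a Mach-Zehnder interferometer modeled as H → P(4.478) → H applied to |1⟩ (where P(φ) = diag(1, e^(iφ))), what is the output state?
(0.6161 + 0.4863i)|0⟩ + (0.3839 - 0.4863i)|1⟩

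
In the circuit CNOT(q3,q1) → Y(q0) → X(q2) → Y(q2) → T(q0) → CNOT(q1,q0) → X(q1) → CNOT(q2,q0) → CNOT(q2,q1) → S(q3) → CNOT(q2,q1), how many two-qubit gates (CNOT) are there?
5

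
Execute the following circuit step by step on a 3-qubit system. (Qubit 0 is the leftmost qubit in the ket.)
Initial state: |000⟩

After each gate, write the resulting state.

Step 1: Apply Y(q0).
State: i|100⟩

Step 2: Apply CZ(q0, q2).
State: i|100⟩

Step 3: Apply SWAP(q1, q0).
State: i|010⟩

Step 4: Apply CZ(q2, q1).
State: i|010⟩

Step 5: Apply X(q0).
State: i|110⟩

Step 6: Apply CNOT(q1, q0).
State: i|010⟩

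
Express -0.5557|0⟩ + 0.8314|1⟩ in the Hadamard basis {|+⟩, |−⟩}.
0.1949|+⟩ - 0.9808|−⟩

With |ψ⟩ = α|0⟩ + β|1⟩, the Hadamard-basis coefficients are ⟨+|ψ⟩ = (α + β)/√2 and ⟨−|ψ⟩ = (α − β)/√2.
Here α = -0.5557, β = 0.8314: (α + β)/√2 = 0.1949, (α − β)/√2 = -0.9808.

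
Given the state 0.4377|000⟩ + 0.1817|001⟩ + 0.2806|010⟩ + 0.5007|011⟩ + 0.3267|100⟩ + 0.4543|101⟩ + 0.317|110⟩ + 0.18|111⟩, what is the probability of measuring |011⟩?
0.2507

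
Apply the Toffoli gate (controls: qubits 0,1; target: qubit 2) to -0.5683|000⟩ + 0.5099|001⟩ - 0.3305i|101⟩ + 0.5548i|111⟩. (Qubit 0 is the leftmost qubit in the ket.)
-0.5683|000⟩ + 0.5099|001⟩ - 0.3305i|101⟩ + 0.5548i|110⟩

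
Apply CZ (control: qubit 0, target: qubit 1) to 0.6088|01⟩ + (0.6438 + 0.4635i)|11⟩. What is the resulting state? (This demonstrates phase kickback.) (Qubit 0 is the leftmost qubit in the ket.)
0.6088|01⟩ + (-0.6438 - 0.4635i)|11⟩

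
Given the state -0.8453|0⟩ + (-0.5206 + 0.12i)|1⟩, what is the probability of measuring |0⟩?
0.7145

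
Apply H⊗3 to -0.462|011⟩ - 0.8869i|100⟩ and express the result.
(-0.1633 - 0.3136i)|000⟩ + (0.1633 - 0.3136i)|001⟩ + (0.1633 - 0.3136i)|010⟩ + (-0.1633 - 0.3136i)|011⟩ + (-0.1633 + 0.3136i)|100⟩ + (0.1633 + 0.3136i)|101⟩ + (0.1633 + 0.3136i)|110⟩ + (-0.1633 + 0.3136i)|111⟩

H⊗3 gives amp(|y⟩) = (1/2√2) Σ_x (−1)^(x·y) amp(|x⟩), where x·y is the number of positions in which both x and y have a 1.
|000⟩: (-0.462 - 0.8869i)/(2√2) = (-0.1633 - 0.3136i)
|001⟩: (0.462 - 0.8869i)/(2√2) = (0.1633 - 0.3136i)
|010⟩: (0.462 - 0.8869i)/(2√2) = (0.1633 - 0.3136i)
|011⟩: (-0.462 - 0.8869i)/(2√2) = (-0.1633 - 0.3136i)
|100⟩: (-0.462 + 0.8869i)/(2√2) = (-0.1633 + 0.3136i)
|101⟩: (0.462 + 0.8869i)/(2√2) = (0.1633 + 0.3136i)
|110⟩: (0.462 + 0.8869i)/(2√2) = (0.1633 + 0.3136i)
|111⟩: (-0.462 + 0.8869i)/(2√2) = (-0.1633 + 0.3136i)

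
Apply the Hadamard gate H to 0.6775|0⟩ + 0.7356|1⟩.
0.9992|0⟩ - 0.04108|1⟩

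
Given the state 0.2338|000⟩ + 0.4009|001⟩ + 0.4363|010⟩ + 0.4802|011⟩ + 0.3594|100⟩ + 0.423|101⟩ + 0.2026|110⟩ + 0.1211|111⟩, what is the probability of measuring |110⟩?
0.04105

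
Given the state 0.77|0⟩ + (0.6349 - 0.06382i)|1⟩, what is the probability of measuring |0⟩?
0.5929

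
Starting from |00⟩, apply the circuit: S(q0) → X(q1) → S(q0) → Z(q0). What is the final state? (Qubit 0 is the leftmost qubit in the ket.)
|01⟩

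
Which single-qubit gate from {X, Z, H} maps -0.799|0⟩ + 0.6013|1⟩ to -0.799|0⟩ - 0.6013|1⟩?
Z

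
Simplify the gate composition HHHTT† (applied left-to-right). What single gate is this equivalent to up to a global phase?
H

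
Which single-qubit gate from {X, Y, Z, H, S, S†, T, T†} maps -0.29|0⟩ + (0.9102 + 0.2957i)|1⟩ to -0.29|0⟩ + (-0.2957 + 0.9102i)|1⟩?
S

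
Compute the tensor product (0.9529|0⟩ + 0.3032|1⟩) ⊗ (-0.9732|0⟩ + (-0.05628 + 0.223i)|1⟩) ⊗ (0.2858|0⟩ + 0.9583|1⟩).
-0.265|000⟩ - 0.8887|001⟩ + (-0.01533 + 0.06073i)|010⟩ + (-0.05139 + 0.2036i)|011⟩ - 0.08433|100⟩ - 0.2828|101⟩ + (-0.004877 + 0.01932i)|110⟩ + (-0.01635 + 0.06479i)|111⟩

amp(|b₁b₂…⟩) = product of the factor amplitudes for bits b₁, b₂, …; only kets whose every factor amplitude is nonzero survive.
|000⟩: (0.9529)(-0.9732)(0.2858) = -0.265
|001⟩: (0.9529)(-0.9732)(0.9583) = -0.8887
|010⟩: (0.9529)(-0.05628 + 0.223i)(0.2858) = (-0.01533 + 0.06073i)
|011⟩: (0.9529)(-0.05628 + 0.223i)(0.9583) = (-0.05139 + 0.2036i)
|100⟩: (0.3032)(-0.9732)(0.2858) = -0.08433
|101⟩: (0.3032)(-0.9732)(0.9583) = -0.2828
|110⟩: (0.3032)(-0.05628 + 0.223i)(0.2858) = (-0.004877 + 0.01932i)
|111⟩: (0.3032)(-0.05628 + 0.223i)(0.9583) = (-0.01635 + 0.06479i)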